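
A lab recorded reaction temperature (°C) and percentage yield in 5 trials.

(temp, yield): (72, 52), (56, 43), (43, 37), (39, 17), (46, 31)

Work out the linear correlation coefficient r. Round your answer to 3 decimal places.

n = 5, Σx = 256, Σy = 180, Σx² = 13806, Σy² = 7172, Σxy = 9832
nΣxy − ΣxΣy = 49160 − 46080 = 3080
nΣx² − (Σx)² = 69030 − 65536 = 3494; nΣy² − (Σy)² = 35860 − 32400 = 3460
r = 3080 / √(3494 × 3460) = 3080 / 3476.9584 ≈ 0.886

0.886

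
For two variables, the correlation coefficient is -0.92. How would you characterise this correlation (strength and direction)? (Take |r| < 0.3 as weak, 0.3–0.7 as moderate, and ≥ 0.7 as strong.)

r = -0.92 < 0 so the relationship is negative.
|r| = 0.92, which falls in the strong range.

strong negative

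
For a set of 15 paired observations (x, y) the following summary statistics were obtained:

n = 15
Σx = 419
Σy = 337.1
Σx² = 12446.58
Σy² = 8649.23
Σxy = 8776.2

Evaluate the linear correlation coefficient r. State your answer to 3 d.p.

-0.717

r = (nΣxy − ΣxΣy) / √[(nΣx² − (Σx)²)(nΣy² − (Σy)²)]
Numerator: 15×8776.2 − 419×337.1 = -9601.9
Denominator: √[(186698.7 − 175561)(129738.45 − 113636.41)] = √[11137.7 × 16102.04] = 13391.7770
r = -9601.9 / 13391.7770 ≈ -0.717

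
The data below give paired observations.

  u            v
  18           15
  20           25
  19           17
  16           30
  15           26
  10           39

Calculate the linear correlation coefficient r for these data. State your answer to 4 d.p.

n = 6, Σu = 98, Σv = 152, Σu² = 1666, Σv² = 4236, Σuv = 2353
nΣuv − ΣuΣv = 14118 − 14896 = -778
nΣu² − (Σu)² = 9996 − 9604 = 392; nΣv² − (Σv)² = 25416 − 23104 = 2312
r = -778 / √(392 × 2312) = -778 / 952.0000 ≈ -0.8172

-0.8172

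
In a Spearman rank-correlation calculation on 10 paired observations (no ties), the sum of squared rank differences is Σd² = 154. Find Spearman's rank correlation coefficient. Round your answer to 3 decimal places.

0.067

ρ = 1 − 6Σd² / [n(n²−1)] = 1 − 6×154 / (10×99)
  = 1 − 924/990 = 1 − 0.9333 ≈ 0.067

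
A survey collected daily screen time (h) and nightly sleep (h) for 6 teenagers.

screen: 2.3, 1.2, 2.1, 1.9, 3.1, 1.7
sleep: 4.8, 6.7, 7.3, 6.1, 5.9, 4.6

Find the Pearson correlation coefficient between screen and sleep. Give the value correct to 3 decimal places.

-0.137

n = 6, Σx = 12.3, Σy = 35.4, Σx² = 27.25, Σy² = 214.4, Σxy = 72.11
nΣxy − ΣxΣy = 432.66 − 435.42 = -2.76
nΣx² − (Σx)² = 163.5 − 151.29 = 12.21; nΣy² − (Σy)² = 1286.4 − 1253.16 = 33.24
r = -2.76 / √(12.21 × 33.24) = -2.76 / 20.1460 ≈ -0.137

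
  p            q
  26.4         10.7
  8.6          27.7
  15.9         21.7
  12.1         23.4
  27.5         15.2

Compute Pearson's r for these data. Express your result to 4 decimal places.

n = 5, Σp = 90.5, Σq = 98.7, Σp² = 1926.39, Σq² = 2131.27, Σpq = 1566.87
nΣpq − ΣpΣq = 7834.35 − 8932.35 = -1098
nΣp² − (Σp)² = 9631.95 − 8190.25 = 1441.7; nΣq² − (Σq)² = 10656.35 − 9741.69 = 914.66
r = -1098 / √(1441.7 × 914.66) = -1098 / 1148.3315 ≈ -0.9562

-0.9562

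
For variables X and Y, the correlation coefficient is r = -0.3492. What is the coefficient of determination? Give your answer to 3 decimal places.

0.122

r² = (-0.3492)² = 0.122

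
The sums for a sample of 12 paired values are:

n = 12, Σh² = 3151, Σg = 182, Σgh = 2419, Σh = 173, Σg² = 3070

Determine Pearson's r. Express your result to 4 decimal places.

-0.4541

r = (nΣgh − ΣgΣh) / √[(nΣg² − (Σg)²)(nΣh² − (Σh)²)]
Numerator: 12×2419 − 182×173 = -2458
Denominator: √[(36840 − 33124)(37812 − 29929)] = √[3716 × 7883] = 5412.3219
r = -2458 / 5412.3219 ≈ -0.4541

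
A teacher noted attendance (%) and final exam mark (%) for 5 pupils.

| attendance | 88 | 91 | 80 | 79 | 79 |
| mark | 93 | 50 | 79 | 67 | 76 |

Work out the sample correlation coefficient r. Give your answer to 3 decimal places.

-0.249

n = 5, Σx = 417, Σy = 365, Σx² = 34907, Σy² = 27655, Σxy = 30351
nΣxy − ΣxΣy = 151755 − 152205 = -450
nΣx² − (Σx)² = 174535 − 173889 = 646; nΣy² − (Σy)² = 138275 − 133225 = 5050
r = -450 / √(646 × 5050) = -450 / 1806.1838 ≈ -0.249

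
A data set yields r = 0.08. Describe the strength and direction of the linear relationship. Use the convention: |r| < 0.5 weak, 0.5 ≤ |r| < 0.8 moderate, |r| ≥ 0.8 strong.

r = 0.08 > 0 so the relationship is positive.
|r| = 0.08, which falls in the weak range.

weak positive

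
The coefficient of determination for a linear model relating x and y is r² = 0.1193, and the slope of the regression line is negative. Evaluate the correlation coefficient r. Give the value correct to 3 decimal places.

-0.345

|r| = √0.1193 = 0.345
The association is negative, so r = −0.345.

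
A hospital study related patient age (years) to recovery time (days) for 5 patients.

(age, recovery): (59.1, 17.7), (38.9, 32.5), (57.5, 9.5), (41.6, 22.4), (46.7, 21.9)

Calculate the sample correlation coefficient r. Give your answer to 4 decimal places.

-0.8504

n = 5, Σx = 243.8, Σy = 104, Σx² = 12223.72, Σy² = 2441.16, Σxy = 4811.14
nΣxy − ΣxΣy = 24055.7 − 25355.2 = -1299.5
nΣx² − (Σx)² = 61118.6 − 59438.44 = 1680.16; nΣy² − (Σy)² = 12205.8 − 10816 = 1389.8
r = -1299.5 / √(1680.16 × 1389.8) = -1299.5 / 1528.0989 ≈ -0.8504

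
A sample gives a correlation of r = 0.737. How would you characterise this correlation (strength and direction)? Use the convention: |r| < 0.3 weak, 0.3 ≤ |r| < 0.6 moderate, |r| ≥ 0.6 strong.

strong positive

r = 0.737 > 0 so the relationship is positive.
|r| = 0.737, which falls in the strong range.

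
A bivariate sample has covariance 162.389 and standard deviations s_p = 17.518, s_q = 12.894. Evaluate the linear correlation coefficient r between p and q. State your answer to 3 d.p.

0.719

r = Cov(p,q) / (s_p · s_q) = 162.389 / (17.518 × 12.894)
  = 162.389 / 225.8771 ≈ 0.719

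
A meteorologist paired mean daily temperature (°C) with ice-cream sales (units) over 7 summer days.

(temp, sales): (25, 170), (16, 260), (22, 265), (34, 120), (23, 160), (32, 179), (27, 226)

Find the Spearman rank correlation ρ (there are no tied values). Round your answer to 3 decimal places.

-0.643

Rank temp: 4, 1, 2, 7, 3, 6, 5
Rank sales: 3, 6, 7, 1, 2, 4, 5
d = rank(temp) − rank(sales): 1, -5, -5, 6, 1, 2, 0; Σd² = 92
ρ = 1 − 6Σd² / [n(n²−1)] = 1 − 6×92 / (7×48) = 1 − 552/336 ≈ -0.643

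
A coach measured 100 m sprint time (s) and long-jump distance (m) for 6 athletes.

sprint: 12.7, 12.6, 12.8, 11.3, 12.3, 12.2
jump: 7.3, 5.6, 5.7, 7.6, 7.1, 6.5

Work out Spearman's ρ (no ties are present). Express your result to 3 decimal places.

-0.486

Rank sprint: 5, 4, 6, 1, 3, 2
Rank jump: 5, 1, 2, 6, 4, 3
d = rank(sprint) − rank(jump): 0, 3, 4, -5, -1, -1; Σd² = 52
ρ = 1 − 6Σd² / [n(n²−1)] = 1 − 6×52 / (6×35) = 1 − 312/210 ≈ -0.486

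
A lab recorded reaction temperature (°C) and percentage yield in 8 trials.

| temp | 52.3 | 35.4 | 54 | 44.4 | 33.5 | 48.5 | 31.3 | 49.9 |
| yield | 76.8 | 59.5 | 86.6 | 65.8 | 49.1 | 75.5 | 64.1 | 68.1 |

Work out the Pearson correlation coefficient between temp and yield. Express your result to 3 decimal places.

n = 8, Σx = 349.3, Σy = 545.5, Σx² = 15820.01, Σy² = 38125.17, Σxy = 24431.98
nΣxy − ΣxΣy = 195455.84 − 190543.15 = 4912.69
nΣx² − (Σx)² = 126560.08 − 122010.49 = 4549.59; nΣy² − (Σy)² = 305001.36 − 297570.25 = 7431.11
r = 4912.69 / √(4549.59 × 7431.11) = 4912.69 / 5814.5080 ≈ 0.845

0.845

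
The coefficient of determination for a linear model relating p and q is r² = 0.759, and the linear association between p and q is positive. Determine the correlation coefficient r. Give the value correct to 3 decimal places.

|r| = √0.759 = 0.871
The association is positive, so r = 0.871.

0.871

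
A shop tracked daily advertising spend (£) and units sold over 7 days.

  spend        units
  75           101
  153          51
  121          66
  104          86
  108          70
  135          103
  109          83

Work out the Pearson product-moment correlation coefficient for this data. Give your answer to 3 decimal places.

n = 7, Σx = 805, Σy = 560, Σx² = 96261, Σy² = 46952, Σxy = 62820
nΣxy − ΣxΣy = 439740 − 450800 = -11060
nΣx² − (Σx)² = 673827 − 648025 = 25802; nΣy² − (Σy)² = 328664 − 313600 = 15064
r = -11060 / √(25802 × 15064) = -11060 / 19715.0026 ≈ -0.561

-0.561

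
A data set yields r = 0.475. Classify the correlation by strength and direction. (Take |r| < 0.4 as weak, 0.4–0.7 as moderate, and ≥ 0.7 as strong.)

r = 0.475 > 0 so the relationship is positive.
|r| = 0.475, which falls in the moderate range.

moderate positive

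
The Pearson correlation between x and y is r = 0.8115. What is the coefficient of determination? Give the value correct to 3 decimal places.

r² = (0.8115)² = 0.659

0.659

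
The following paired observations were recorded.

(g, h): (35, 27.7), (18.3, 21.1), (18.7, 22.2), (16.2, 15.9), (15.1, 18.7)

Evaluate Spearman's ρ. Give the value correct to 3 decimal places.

0.900

Rank g: 5, 3, 4, 2, 1
Rank h: 5, 3, 4, 1, 2
d = rank(g) − rank(h): 0, 0, 0, 1, -1; Σd² = 2
ρ = 1 − 6Σd² / [n(n²−1)] = 1 − 6×2 / (5×24) = 1 − 12/120 ≈ 0.900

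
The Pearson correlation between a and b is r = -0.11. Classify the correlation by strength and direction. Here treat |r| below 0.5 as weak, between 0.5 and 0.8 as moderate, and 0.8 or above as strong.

r = -0.11 < 0 so the relationship is negative.
|r| = 0.11, which falls in the weak range.

weak negative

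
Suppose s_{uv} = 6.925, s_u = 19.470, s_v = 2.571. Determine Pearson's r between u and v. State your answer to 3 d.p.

0.138

r = Cov(u,v) / (s_u · s_v) = 6.925 / (19.470 × 2.571)
  = 6.925 / 50.0574 ≈ 0.138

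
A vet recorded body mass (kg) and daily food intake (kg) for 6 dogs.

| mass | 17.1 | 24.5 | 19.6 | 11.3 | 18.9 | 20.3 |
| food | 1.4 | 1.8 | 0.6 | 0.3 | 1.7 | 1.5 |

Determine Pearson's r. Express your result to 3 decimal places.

n = 6, Σx = 111.7, Σy = 7.3, Σx² = 2173.81, Σy² = 10.79, Σxy = 145.77
nΣxy − ΣxΣy = 874.62 − 815.41 = 59.21
nΣx² − (Σx)² = 13042.86 − 12476.89 = 565.97; nΣy² − (Σy)² = 64.74 − 53.29 = 11.45
r = 59.21 / √(565.97 × 11.45) = 59.21 / 80.5007 ≈ 0.736

0.736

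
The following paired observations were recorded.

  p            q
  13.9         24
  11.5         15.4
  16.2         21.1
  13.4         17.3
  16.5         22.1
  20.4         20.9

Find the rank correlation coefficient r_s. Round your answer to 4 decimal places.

0.4857

Rank p: 3, 1, 4, 2, 5, 6
Rank q: 6, 1, 4, 2, 5, 3
d = rank(p) − rank(q): -3, 0, 0, 0, 0, 3; Σd² = 18
ρ = 1 − 6Σd² / [n(n²−1)] = 1 − 6×18 / (6×35) = 1 − 108/210 ≈ 0.4857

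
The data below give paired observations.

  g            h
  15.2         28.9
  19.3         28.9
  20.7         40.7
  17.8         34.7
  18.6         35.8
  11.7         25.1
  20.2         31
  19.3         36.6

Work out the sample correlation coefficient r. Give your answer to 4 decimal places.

0.7261

n = 8, Σg = 142.8, Σh = 261.7, Σg² = 2612.24, Σh² = 8743.21, Σgh = 4749.33
nΣgh − ΣgΣh = 37994.64 − 37370.76 = 623.88
nΣg² − (Σg)² = 20897.92 − 20391.84 = 506.08; nΣh² − (Σh)² = 69945.68 − 68486.89 = 1458.79
r = 623.88 / √(506.08 × 1458.79) = 623.88 / 859.2232 ≈ 0.7261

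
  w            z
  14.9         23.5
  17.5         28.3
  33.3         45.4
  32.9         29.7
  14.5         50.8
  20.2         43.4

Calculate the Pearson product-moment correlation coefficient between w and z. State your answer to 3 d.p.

0.074

n = 6, Σw = 133.3, Σz = 221.1, Σw² = 3337.85, Σz² = 8760.59, Σwz = 4947.63
nΣwz − ΣwΣz = 29685.78 − 29472.63 = 213.15
nΣw² − (Σw)² = 20027.1 − 17768.89 = 2258.21; nΣz² − (Σz)² = 52563.54 − 48885.21 = 3678.33
r = 213.15 / √(2258.21 × 3678.33) = 213.15 / 2882.0898 ≈ 0.074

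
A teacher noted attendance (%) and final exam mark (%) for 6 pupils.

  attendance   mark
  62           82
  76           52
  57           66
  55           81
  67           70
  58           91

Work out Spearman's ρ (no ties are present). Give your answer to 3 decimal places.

Rank attendance: 4, 6, 2, 1, 5, 3
Rank mark: 5, 1, 2, 4, 3, 6
d = rank(attendance) − rank(mark): -1, 5, 0, -3, 2, -3; Σd² = 48
ρ = 1 − 6Σd² / [n(n²−1)] = 1 − 6×48 / (6×35) = 1 − 288/210 ≈ -0.371

-0.371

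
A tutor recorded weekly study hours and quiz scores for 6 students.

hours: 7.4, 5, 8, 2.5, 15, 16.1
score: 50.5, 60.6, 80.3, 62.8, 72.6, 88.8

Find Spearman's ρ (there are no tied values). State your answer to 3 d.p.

Rank hours: 3, 2, 4, 1, 5, 6
Rank score: 1, 2, 5, 3, 4, 6
d = rank(hours) − rank(score): 2, 0, -1, -2, 1, 0; Σd² = 10
ρ = 1 − 6Σd² / [n(n²−1)] = 1 − 6×10 / (6×35) = 1 − 60/210 ≈ 0.714

0.714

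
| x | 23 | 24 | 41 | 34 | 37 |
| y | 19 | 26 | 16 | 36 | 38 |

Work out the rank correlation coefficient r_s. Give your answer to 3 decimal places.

0.000

Rank x: 1, 2, 5, 3, 4
Rank y: 2, 3, 1, 4, 5
d = rank(x) − rank(y): -1, -1, 4, -1, -1; Σd² = 20
ρ = 1 − 6Σd² / [n(n²−1)] = 1 − 6×20 / (5×24) = 1 − 120/120 ≈ 0.000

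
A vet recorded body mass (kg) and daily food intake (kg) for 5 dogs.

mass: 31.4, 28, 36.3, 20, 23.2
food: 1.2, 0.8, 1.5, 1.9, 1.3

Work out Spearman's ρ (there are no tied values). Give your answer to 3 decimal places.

Rank mass: 4, 3, 5, 1, 2
Rank food: 2, 1, 4, 5, 3
d = rank(mass) − rank(food): 2, 2, 1, -4, -1; Σd² = 26
ρ = 1 − 6Σd² / [n(n²−1)] = 1 − 6×26 / (5×24) = 1 − 156/120 ≈ -0.300

-0.300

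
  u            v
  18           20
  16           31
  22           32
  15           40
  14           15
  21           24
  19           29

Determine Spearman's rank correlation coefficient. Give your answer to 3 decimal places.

Rank u: 4, 3, 7, 2, 1, 6, 5
Rank v: 2, 5, 6, 7, 1, 3, 4
d = rank(u) − rank(v): 2, -2, 1, -5, 0, 3, 1; Σd² = 44
ρ = 1 − 6Σd² / [n(n²−1)] = 1 − 6×44 / (7×48) = 1 − 264/336 ≈ 0.214

0.214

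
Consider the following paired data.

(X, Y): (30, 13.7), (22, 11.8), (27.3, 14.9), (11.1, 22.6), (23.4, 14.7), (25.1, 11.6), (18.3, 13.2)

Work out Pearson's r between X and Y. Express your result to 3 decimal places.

-0.692

n = 7, ΣX = 157.2, ΣY = 102.5, ΣX² = 3764.96, ΣY² = 1584.59, ΣXY = 2204.93
nΣXY − ΣXΣY = 15434.51 − 16113 = -678.49
nΣX² − (ΣX)² = 26354.72 − 24711.84 = 1642.88; nΣY² − (ΣY)² = 11092.13 − 10506.25 = 585.88
r = -678.49 / √(1642.88 × 585.88) = -678.49 / 981.0864 ≈ -0.692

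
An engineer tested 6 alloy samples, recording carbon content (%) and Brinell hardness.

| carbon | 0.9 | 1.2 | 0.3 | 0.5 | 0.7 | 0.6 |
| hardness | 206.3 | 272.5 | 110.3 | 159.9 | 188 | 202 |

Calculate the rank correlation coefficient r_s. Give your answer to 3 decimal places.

0.943

Rank carbon: 5, 6, 1, 2, 4, 3
Rank hardness: 5, 6, 1, 2, 3, 4
d = rank(carbon) − rank(hardness): 0, 0, 0, 0, 1, -1; Σd² = 2
ρ = 1 − 6Σd² / [n(n²−1)] = 1 − 6×2 / (6×35) = 1 − 12/210 ≈ 0.943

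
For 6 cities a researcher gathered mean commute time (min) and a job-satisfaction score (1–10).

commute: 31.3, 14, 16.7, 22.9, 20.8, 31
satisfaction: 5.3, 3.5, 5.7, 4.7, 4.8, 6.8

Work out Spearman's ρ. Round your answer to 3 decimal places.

Rank commute: 6, 1, 2, 4, 3, 5
Rank satisfaction: 4, 1, 5, 2, 3, 6
d = rank(commute) − rank(satisfaction): 2, 0, -3, 2, 0, -1; Σd² = 18
ρ = 1 − 6Σd² / [n(n²−1)] = 1 − 6×18 / (6×35) = 1 − 108/210 ≈ 0.486

0.486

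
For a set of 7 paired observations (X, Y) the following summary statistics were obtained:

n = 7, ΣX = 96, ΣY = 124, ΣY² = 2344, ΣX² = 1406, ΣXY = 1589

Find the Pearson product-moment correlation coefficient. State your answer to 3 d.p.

-0.972

r = (nΣXY − ΣXΣY) / √[(nΣX² − (ΣX)²)(nΣY² − (ΣY)²)]
Numerator: 7×1589 − 96×124 = -781
Denominator: √[(9842 − 9216)(16408 − 15376)] = √[626 × 1032] = 803.7612
r = -781 / 803.7612 ≈ -0.972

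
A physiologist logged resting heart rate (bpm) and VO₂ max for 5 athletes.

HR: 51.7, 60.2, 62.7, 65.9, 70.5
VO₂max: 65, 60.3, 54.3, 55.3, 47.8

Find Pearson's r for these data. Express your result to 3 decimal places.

-0.958

n = 5, Σx = 311, Σy = 282.7, Σx² = 19541.28, Σy² = 16152.51, Σxy = 17409.34
nΣxy − ΣxΣy = 87046.7 − 87919.7 = -873
nΣx² − (Σx)² = 97706.4 − 96721 = 985.4; nΣy² − (Σy)² = 80762.55 − 79919.29 = 843.26
r = -873 / √(985.4 × 843.26) = -873 / 911.5637 ≈ -0.958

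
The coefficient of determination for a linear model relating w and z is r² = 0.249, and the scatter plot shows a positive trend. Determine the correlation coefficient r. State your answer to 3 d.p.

0.499

|r| = √0.249 = 0.499
The association is positive, so r = 0.499.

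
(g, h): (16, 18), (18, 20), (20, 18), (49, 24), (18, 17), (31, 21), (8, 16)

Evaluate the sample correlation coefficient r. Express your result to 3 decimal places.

0.940

n = 7, Σg = 160, Σh = 134, Σg² = 4730, Σh² = 2610, Σgh = 3269
nΣgh − ΣgΣh = 22883 − 21440 = 1443
nΣg² − (Σg)² = 33110 − 25600 = 7510; nΣh² − (Σh)² = 18270 − 17956 = 314
r = 1443 / √(7510 × 314) = 1443 / 1535.6237 ≈ 0.940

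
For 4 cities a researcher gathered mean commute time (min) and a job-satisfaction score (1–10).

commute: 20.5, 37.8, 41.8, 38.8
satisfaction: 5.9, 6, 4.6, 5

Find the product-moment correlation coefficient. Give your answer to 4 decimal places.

n = 4, Σx = 138.9, Σy = 21.5, Σx² = 5101.77, Σy² = 116.97, Σxy = 734.03
nΣxy − ΣxΣy = 2936.12 − 2986.35 = -50.23
nΣx² − (Σx)² = 20407.08 − 19293.21 = 1113.87; nΣy² − (Σy)² = 467.88 − 462.25 = 5.63
r = -50.23 / √(1113.87 × 5.63) = -50.23 / 79.1902 ≈ -0.6343

-0.6343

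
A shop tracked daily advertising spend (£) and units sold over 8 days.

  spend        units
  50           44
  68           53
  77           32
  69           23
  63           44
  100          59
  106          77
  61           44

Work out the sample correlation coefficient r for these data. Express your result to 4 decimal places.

n = 8, Σx = 594, Σy = 376, Σx² = 46740, Σy² = 19580, Σxy = 29373
nΣxy − ΣxΣy = 234984 − 223344 = 11640
nΣx² − (Σx)² = 373920 − 352836 = 21084; nΣy² − (Σy)² = 156640 − 141376 = 15264
r = 11640 / √(21084 × 15264) = 11640 / 17939.5144 ≈ 0.6488

0.6488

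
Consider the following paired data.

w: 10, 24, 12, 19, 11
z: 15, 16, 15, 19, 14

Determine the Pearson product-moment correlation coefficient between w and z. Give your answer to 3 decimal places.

0.605

n = 5, Σw = 76, Σz = 79, Σw² = 1302, Σz² = 1263, Σwz = 1229
nΣwz − ΣwΣz = 6145 − 6004 = 141
nΣw² − (Σw)² = 6510 − 5776 = 734; nΣz² − (Σz)² = 6315 − 6241 = 74
r = 141 / √(734 × 74) = 141 / 233.0579 ≈ 0.605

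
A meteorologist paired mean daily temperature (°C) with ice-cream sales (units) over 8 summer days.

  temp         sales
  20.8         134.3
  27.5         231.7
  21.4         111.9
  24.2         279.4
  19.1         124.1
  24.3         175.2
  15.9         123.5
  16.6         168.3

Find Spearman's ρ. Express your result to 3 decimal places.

0.619

Rank temp: 4, 8, 5, 6, 3, 7, 1, 2
Rank sales: 4, 7, 1, 8, 3, 6, 2, 5
d = rank(temp) − rank(sales): 0, 1, 4, -2, 0, 1, -1, -3; Σd² = 32
ρ = 1 − 6Σd² / [n(n²−1)] = 1 − 6×32 / (8×63) = 1 − 192/504 ≈ 0.619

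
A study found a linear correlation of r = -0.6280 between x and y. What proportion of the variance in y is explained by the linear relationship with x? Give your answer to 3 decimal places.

r² = (-0.6280)² = 0.394

0.394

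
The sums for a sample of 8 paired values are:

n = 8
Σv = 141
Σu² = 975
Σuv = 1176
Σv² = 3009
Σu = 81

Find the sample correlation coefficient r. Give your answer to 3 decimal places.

r = (nΣuv − ΣuΣv) / √[(nΣu² − (Σu)²)(nΣv² − (Σv)²)]
Numerator: 8×1176 − 81×141 = -2013
Denominator: √[(7800 − 6561)(24072 − 19881)] = √[1239 × 4191] = 2278.7385
r = -2013 / 2278.7385 ≈ -0.883

-0.883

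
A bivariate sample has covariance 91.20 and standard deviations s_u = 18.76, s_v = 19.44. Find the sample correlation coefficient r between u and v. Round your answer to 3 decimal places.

r = Cov(u,v) / (s_u · s_v) = 91.20 / (18.76 × 19.44)
  = 91.20 / 364.6944 ≈ 0.250

0.250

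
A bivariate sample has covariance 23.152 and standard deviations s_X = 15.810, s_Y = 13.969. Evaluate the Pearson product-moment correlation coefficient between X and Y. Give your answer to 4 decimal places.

r = Cov(X,Y) / (s_X · s_Y) = 23.152 / (15.810 × 13.969)
  = 23.152 / 220.8499 ≈ 0.1048

0.1048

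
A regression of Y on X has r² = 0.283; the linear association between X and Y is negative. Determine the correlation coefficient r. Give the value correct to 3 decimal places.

-0.532

|r| = √0.283 = 0.532
The association is negative, so r = −0.532.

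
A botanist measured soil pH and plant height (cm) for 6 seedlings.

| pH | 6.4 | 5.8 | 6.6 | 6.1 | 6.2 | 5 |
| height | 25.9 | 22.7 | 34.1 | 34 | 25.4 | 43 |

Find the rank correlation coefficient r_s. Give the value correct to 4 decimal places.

Rank pH: 5, 2, 6, 3, 4, 1
Rank height: 3, 1, 5, 4, 2, 6
d = rank(pH) − rank(height): 2, 1, 1, -1, 2, -5; Σd² = 36
ρ = 1 − 6Σd² / [n(n²−1)] = 1 − 6×36 / (6×35) = 1 − 216/210 ≈ -0.0286

-0.0286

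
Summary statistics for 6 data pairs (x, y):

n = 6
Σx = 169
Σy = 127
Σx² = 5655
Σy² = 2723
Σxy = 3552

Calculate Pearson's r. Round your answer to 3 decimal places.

r = (nΣxy − ΣxΣy) / √[(nΣx² − (Σx)²)(nΣy² − (Σy)²)]
Numerator: 6×3552 − 169×127 = -151
Denominator: √[(33930 − 28561)(16338 − 16129)] = √[5369 × 209] = 1059.3021
r = -151 / 1059.3021 ≈ -0.143

-0.143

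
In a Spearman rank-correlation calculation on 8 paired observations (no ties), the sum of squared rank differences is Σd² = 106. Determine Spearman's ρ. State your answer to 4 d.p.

-0.2619

ρ = 1 − 6Σd² / [n(n²−1)] = 1 − 6×106 / (8×63)
  = 1 − 636/504 = 1 − 1.26190 ≈ -0.2619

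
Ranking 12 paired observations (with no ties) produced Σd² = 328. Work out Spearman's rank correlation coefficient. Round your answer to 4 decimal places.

ρ = 1 − 6Σd² / [n(n²−1)] = 1 − 6×328 / (12×143)
  = 1 − 1968/1716 = 1 − 1.14685 ≈ -0.1469

-0.1469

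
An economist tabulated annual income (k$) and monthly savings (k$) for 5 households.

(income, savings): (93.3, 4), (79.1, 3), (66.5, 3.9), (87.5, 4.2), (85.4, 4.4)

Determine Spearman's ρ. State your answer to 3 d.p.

0.500

Rank income: 5, 2, 1, 4, 3
Rank savings: 3, 1, 2, 4, 5
d = rank(income) − rank(savings): 2, 1, -1, 0, -2; Σd² = 10
ρ = 1 − 6Σd² / [n(n²−1)] = 1 − 6×10 / (5×24) = 1 − 60/120 ≈ 0.500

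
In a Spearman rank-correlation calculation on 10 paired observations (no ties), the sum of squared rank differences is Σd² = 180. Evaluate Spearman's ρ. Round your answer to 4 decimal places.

-0.0909

ρ = 1 − 6Σd² / [n(n²−1)] = 1 − 6×180 / (10×99)
  = 1 − 1080/990 = 1 − 1.09091 ≈ -0.0909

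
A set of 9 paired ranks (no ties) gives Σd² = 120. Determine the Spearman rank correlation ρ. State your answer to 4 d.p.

ρ = 1 − 6Σd² / [n(n²−1)] = 1 − 6×120 / (9×80)
  = 1 − 720/720 = 1 − 1.00000 ≈ 0.0000

0.0000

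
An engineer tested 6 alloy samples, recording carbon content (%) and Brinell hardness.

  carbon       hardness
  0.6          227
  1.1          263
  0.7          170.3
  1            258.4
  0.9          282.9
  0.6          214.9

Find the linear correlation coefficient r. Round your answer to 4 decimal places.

0.6868

n = 6, Σx = 4.9, Σy = 1416.5, Σx² = 4.23, Σy² = 342685.07, Σxy = 1186.66
nΣxy − ΣxΣy = 7119.96 − 6940.85 = 179.11
nΣx² − (Σx)² = 25.38 − 24.01 = 1.37; nΣy² − (Σy)² = 2056110.42 − 2006472.25 = 49638.17
r = 179.11 / √(1.37 × 49638.17) = 179.11 / 260.7763 ≈ 0.6868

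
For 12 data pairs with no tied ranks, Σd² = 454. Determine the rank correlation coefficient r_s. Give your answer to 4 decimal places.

ρ = 1 − 6Σd² / [n(n²−1)] = 1 − 6×454 / (12×143)
  = 1 − 2724/1716 = 1 − 1.58741 ≈ -0.5874

-0.5874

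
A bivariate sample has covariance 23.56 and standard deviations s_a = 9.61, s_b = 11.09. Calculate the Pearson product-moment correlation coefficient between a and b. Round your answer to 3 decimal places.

0.221

r = Cov(a,b) / (s_a · s_b) = 23.56 / (9.61 × 11.09)
  = 23.56 / 106.5749 ≈ 0.221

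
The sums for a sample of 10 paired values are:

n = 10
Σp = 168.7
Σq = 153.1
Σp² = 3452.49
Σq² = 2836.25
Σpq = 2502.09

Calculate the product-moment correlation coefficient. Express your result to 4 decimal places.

r = (nΣpq − ΣpΣq) / √[(nΣp² − (Σp)²)(nΣq² − (Σq)²)]
Numerator: 10×2502.09 − 168.7×153.1 = -807.07
Denominator: √[(34524.9 − 28459.69)(28362.5 − 23439.61)] = √[6065.21 × 4922.89] = 5464.2805
r = -807.07 / 5464.2805 ≈ -0.1477

-0.1477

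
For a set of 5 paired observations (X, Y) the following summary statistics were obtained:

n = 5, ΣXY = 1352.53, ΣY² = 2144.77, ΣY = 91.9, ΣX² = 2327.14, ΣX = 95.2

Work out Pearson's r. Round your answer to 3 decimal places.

r = (nΣXY − ΣXΣY) / √[(nΣX² − (ΣX)²)(nΣY² − (ΣY)²)]
Numerator: 5×1352.53 − 95.2×91.9 = -1986.23
Denominator: √[(11635.7 − 9063.04)(10723.85 − 8445.61)] = √[2572.66 × 2278.24] = 2420.9785
r = -1986.23 / 2420.9785 ≈ -0.820

-0.820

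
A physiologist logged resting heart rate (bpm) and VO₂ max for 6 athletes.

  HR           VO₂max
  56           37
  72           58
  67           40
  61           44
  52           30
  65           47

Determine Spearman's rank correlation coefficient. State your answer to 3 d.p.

0.829

Rank HR: 2, 6, 5, 3, 1, 4
Rank VO₂max: 2, 6, 3, 4, 1, 5
d = rank(HR) − rank(VO₂max): 0, 0, 2, -1, 0, -1; Σd² = 6
ρ = 1 − 6Σd² / [n(n²−1)] = 1 − 6×6 / (6×35) = 1 − 36/210 ≈ 0.829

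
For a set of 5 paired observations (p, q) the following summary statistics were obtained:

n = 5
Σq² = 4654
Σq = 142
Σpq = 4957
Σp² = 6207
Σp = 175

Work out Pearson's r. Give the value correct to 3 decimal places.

-0.058

r = (nΣpq − ΣpΣq) / √[(nΣp² − (Σp)²)(nΣq² − (Σq)²)]
Numerator: 5×4957 − 175×142 = -65
Denominator: √[(31035 − 30625)(23270 − 20164)] = √[410 × 3106] = 1128.4768
r = -65 / 1128.4768 ≈ -0.058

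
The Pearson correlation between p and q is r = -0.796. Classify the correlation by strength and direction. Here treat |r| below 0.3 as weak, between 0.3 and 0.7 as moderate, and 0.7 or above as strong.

strong negative

r = -0.796 < 0 so the relationship is negative.
|r| = 0.796, which falls in the strong range.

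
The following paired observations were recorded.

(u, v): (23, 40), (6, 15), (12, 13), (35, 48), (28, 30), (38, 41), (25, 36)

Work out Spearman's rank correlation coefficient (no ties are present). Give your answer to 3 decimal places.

Rank u: 3, 1, 2, 6, 5, 7, 4
Rank v: 5, 2, 1, 7, 3, 6, 4
d = rank(u) − rank(v): -2, -1, 1, -1, 2, 1, 0; Σd² = 12
ρ = 1 − 6Σd² / [n(n²−1)] = 1 − 6×12 / (7×48) = 1 − 72/336 ≈ 0.786

0.786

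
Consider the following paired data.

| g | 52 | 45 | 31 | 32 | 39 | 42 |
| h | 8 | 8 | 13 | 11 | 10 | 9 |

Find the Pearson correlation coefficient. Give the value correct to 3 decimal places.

n = 6, Σg = 241, Σh = 59, Σg² = 9999, Σh² = 599, Σgh = 2299
nΣgh − ΣgΣh = 13794 − 14219 = -425
nΣg² − (Σg)² = 59994 − 58081 = 1913; nΣh² − (Σh)² = 3594 − 3481 = 113
r = -425 / √(1913 × 113) = -425 / 464.9398 ≈ -0.914

-0.914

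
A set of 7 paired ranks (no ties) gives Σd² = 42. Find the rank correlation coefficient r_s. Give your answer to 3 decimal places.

ρ = 1 − 6Σd² / [n(n²−1)] = 1 − 6×42 / (7×48)
  = 1 − 252/336 = 1 − 0.7500 ≈ 0.250

0.250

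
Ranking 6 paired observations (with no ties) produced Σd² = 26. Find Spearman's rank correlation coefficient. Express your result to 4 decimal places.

ρ = 1 − 6Σd² / [n(n²−1)] = 1 − 6×26 / (6×35)
  = 1 − 156/210 = 1 − 0.74286 ≈ 0.2571

0.2571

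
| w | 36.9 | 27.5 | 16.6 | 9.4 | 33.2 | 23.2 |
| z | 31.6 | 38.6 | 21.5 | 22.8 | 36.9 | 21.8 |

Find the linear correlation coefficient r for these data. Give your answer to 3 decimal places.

0.723

n = 6, Σw = 146.8, Σz = 173.2, Σw² = 4122.26, Σz² = 5307.46, Σwz = 4529.6
nΣwz − ΣwΣz = 27177.6 − 25425.76 = 1751.84
nΣw² − (Σw)² = 24733.56 − 21550.24 = 3183.32; nΣz² − (Σz)² = 31844.76 − 29998.24 = 1846.52
r = 1751.84 / √(3183.32 × 1846.52) = 1751.84 / 2424.4719 ≈ 0.723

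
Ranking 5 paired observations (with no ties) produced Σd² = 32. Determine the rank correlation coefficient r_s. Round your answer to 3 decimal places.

ρ = 1 − 6Σd² / [n(n²−1)] = 1 − 6×32 / (5×24)
  = 1 − 192/120 = 1 − 1.6000 ≈ -0.600

-0.600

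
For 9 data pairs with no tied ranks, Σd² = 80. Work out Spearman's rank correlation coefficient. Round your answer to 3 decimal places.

0.333

ρ = 1 − 6Σd² / [n(n²−1)] = 1 − 6×80 / (9×80)
  = 1 − 480/720 = 1 − 0.6667 ≈ 0.333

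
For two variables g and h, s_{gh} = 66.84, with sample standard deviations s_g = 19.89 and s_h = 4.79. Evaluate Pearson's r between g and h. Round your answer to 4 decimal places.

r = Cov(g,h) / (s_g · s_h) = 66.84 / (19.89 × 4.79)
  = 66.84 / 95.2731 ≈ 0.7016

0.7016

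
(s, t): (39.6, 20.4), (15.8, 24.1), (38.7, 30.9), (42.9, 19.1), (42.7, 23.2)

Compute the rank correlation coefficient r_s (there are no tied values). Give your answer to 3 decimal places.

Rank s: 3, 1, 2, 5, 4
Rank t: 2, 4, 5, 1, 3
d = rank(s) − rank(t): 1, -3, -3, 4, 1; Σd² = 36
ρ = 1 − 6Σd² / [n(n²−1)] = 1 − 6×36 / (5×24) = 1 − 216/120 ≈ -0.800

-0.800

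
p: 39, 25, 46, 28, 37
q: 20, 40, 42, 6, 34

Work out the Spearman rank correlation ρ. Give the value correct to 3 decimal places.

0.300

Rank p: 4, 1, 5, 2, 3
Rank q: 2, 4, 5, 1, 3
d = rank(p) − rank(q): 2, -3, 0, 1, 0; Σd² = 14
ρ = 1 − 6Σd² / [n(n²−1)] = 1 − 6×14 / (5×24) = 1 − 84/120 ≈ 0.300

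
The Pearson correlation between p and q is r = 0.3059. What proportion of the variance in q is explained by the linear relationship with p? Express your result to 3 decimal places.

0.094

r² = (0.3059)² = 0.094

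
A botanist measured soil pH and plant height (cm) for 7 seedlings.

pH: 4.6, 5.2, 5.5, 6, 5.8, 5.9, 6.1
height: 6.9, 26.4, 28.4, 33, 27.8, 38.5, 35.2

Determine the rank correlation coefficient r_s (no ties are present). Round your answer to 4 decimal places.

0.8571

Rank pH: 1, 2, 3, 6, 4, 5, 7
Rank height: 1, 2, 4, 5, 3, 7, 6
d = rank(pH) − rank(height): 0, 0, -1, 1, 1, -2, 1; Σd² = 8
ρ = 1 − 6Σd² / [n(n²−1)] = 1 − 6×8 / (7×48) = 1 − 48/336 ≈ 0.8571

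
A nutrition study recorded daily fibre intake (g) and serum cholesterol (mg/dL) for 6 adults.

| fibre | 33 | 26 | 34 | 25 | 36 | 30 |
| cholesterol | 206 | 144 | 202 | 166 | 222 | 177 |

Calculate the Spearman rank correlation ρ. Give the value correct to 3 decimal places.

Rank fibre: 4, 2, 5, 1, 6, 3
Rank cholesterol: 5, 1, 4, 2, 6, 3
d = rank(fibre) − rank(cholesterol): -1, 1, 1, -1, 0, 0; Σd² = 4
ρ = 1 − 6Σd² / [n(n²−1)] = 1 − 6×4 / (6×35) = 1 − 24/210 ≈ 0.886

0.886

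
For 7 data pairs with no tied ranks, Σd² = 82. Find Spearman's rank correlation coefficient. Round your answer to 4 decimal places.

ρ = 1 − 6Σd² / [n(n²−1)] = 1 − 6×82 / (7×48)
  = 1 − 492/336 = 1 − 1.46429 ≈ -0.4643

-0.4643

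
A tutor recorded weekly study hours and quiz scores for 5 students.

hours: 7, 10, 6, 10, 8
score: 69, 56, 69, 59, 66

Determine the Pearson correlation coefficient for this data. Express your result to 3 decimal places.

n = 5, Σx = 41, Σy = 319, Σx² = 349, Σy² = 20495, Σxy = 2575
nΣxy − ΣxΣy = 12875 − 13079 = -204
nΣx² − (Σx)² = 1745 − 1681 = 64; nΣy² − (Σy)² = 102475 − 101761 = 714
r = -204 / √(64 × 714) = -204 / 213.7662 ≈ -0.954

-0.954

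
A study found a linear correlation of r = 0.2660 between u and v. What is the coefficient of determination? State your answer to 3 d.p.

r² = (0.2660)² = 0.071

0.071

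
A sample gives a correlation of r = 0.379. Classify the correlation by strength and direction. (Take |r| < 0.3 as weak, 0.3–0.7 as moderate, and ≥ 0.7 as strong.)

r = 0.379 > 0 so the relationship is positive.
|r| = 0.379, which falls in the moderate range.

moderate positive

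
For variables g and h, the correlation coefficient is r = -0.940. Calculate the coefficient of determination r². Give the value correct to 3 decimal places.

0.884

r² = (-0.940)² = 0.884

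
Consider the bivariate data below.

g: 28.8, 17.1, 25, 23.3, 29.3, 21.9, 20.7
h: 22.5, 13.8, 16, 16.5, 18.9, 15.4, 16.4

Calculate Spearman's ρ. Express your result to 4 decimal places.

Rank g: 6, 1, 5, 4, 7, 3, 2
Rank h: 7, 1, 3, 5, 6, 2, 4
d = rank(g) − rank(h): -1, 0, 2, -1, 1, 1, -2; Σd² = 12
ρ = 1 − 6Σd² / [n(n²−1)] = 1 − 6×12 / (7×48) = 1 − 72/336 ≈ 0.7857

0.7857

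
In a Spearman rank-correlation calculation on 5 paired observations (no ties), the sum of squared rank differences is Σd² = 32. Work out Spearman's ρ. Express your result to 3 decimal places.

-0.600

ρ = 1 − 6Σd² / [n(n²−1)] = 1 − 6×32 / (5×24)
  = 1 − 192/120 = 1 − 1.6000 ≈ -0.600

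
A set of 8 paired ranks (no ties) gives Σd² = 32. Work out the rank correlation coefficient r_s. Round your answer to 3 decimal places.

0.619

ρ = 1 − 6Σd² / [n(n²−1)] = 1 − 6×32 / (8×63)
  = 1 − 192/504 = 1 − 0.3810 ≈ 0.619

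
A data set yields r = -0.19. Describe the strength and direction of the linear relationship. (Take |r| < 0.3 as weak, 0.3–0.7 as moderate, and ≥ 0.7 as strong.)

weak negative

r = -0.19 < 0 so the relationship is negative.
|r| = 0.19, which falls in the weak range.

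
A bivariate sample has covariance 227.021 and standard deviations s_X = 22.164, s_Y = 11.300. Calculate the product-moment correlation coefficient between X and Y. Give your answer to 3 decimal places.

r = Cov(X,Y) / (s_X · s_Y) = 227.021 / (22.164 × 11.300)
  = 227.021 / 250.4532 ≈ 0.906

0.906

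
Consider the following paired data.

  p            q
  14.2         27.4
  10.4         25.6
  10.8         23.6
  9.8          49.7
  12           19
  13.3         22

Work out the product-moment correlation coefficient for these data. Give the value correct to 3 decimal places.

n = 6, Σp = 70.5, Σq = 167.3, Σp² = 843.37, Σq² = 5278.17, Σpq = 1917.86
nΣpq − ΣpΣq = 11507.16 − 11794.65 = -287.49
nΣp² − (Σp)² = 5060.22 − 4970.25 = 89.97; nΣq² − (Σq)² = 31669.02 − 27989.29 = 3679.73
r = -287.49 / √(89.97 × 3679.73) = -287.49 / 575.3827 ≈ -0.500

-0.500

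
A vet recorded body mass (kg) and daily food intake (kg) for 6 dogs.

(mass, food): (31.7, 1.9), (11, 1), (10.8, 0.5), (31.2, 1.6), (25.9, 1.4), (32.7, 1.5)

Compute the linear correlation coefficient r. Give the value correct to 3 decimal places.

n = 6, Σx = 143.3, Σy = 7.9, Σx² = 3956.07, Σy² = 11.63, Σxy = 211.86
nΣxy − ΣxΣy = 1271.16 − 1132.07 = 139.09
nΣx² − (Σx)² = 23736.42 − 20534.89 = 3201.53; nΣy² − (Σy)² = 69.78 − 62.41 = 7.37
r = 139.09 / √(3201.53 × 7.37) = 139.09 / 153.6075 ≈ 0.905

0.905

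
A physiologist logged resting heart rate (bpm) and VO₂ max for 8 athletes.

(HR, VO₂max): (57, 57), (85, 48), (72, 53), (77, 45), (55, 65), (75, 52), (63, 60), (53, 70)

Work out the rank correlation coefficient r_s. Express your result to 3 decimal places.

-0.952

Rank HR: 3, 8, 5, 7, 2, 6, 4, 1
Rank VO₂max: 5, 2, 4, 1, 7, 3, 6, 8
d = rank(HR) − rank(VO₂max): -2, 6, 1, 6, -5, 3, -2, -7; Σd² = 164
ρ = 1 − 6Σd² / [n(n²−1)] = 1 − 6×164 / (8×63) = 1 − 984/504 ≈ -0.952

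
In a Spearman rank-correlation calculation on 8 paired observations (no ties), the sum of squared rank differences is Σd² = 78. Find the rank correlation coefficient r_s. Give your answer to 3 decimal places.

ρ = 1 − 6Σd² / [n(n²−1)] = 1 − 6×78 / (8×63)
  = 1 − 468/504 = 1 − 0.9286 ≈ 0.071

0.071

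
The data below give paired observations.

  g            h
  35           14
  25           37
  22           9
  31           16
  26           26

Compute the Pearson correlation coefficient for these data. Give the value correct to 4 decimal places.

-0.2196

n = 5, Σg = 139, Σh = 102, Σg² = 3971, Σh² = 2578, Σgh = 2785
nΣgh − ΣgΣh = 13925 − 14178 = -253
nΣg² − (Σg)² = 19855 − 19321 = 534; nΣh² − (Σh)² = 12890 − 10404 = 2486
r = -253 / √(534 × 2486) = -253 / 1152.1823 ≈ -0.2196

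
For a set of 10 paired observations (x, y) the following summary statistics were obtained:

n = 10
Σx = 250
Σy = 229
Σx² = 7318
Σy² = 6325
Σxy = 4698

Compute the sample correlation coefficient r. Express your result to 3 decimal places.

-0.956

r = (nΣxy − ΣxΣy) / √[(nΣx² − (Σx)²)(nΣy² − (Σy)²)]
Numerator: 10×4698 − 250×229 = -10270
Denominator: √[(73180 − 62500)(63250 − 52441)] = √[10680 × 10809] = 10744.3064
r = -10270 / 10744.3064 ≈ -0.956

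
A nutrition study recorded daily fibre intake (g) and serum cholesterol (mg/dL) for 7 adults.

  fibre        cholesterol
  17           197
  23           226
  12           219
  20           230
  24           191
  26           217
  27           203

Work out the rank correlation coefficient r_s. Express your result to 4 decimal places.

-0.2857

Rank fibre: 2, 4, 1, 3, 5, 6, 7
Rank cholesterol: 2, 6, 5, 7, 1, 4, 3
d = rank(fibre) − rank(cholesterol): 0, -2, -4, -4, 4, 2, 4; Σd² = 72
ρ = 1 − 6Σd² / [n(n²−1)] = 1 − 6×72 / (7×48) = 1 − 432/336 ≈ -0.2857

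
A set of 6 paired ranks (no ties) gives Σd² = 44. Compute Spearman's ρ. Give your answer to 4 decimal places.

-0.2571

ρ = 1 − 6Σd² / [n(n²−1)] = 1 − 6×44 / (6×35)
  = 1 − 264/210 = 1 − 1.25714 ≈ -0.2571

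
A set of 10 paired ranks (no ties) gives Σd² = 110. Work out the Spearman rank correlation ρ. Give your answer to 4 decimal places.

0.3333

ρ = 1 − 6Σd² / [n(n²−1)] = 1 − 6×110 / (10×99)
  = 1 − 660/990 = 1 − 0.66667 ≈ 0.3333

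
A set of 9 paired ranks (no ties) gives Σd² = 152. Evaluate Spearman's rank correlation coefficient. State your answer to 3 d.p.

-0.267

ρ = 1 − 6Σd² / [n(n²−1)] = 1 − 6×152 / (9×80)
  = 1 − 912/720 = 1 − 1.2667 ≈ -0.267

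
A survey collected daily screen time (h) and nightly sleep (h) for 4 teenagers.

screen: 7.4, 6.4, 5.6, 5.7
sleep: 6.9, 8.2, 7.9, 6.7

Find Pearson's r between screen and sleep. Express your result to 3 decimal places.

n = 4, Σx = 25.1, Σy = 29.7, Σx² = 159.57, Σy² = 222.15, Σxy = 185.97
nΣxy − ΣxΣy = 743.88 − 745.47 = -1.59
nΣx² − (Σx)² = 638.28 − 630.01 = 8.27; nΣy² − (Σy)² = 888.6 − 882.09 = 6.51
r = -1.59 / √(8.27 × 6.51) = -1.59 / 7.3374 ≈ -0.217

-0.217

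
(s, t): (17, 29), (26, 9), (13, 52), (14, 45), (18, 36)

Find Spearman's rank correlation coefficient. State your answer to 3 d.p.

-0.900

Rank s: 3, 5, 1, 2, 4
Rank t: 2, 1, 5, 4, 3
d = rank(s) − rank(t): 1, 4, -4, -2, 1; Σd² = 38
ρ = 1 − 6Σd² / [n(n²−1)] = 1 − 6×38 / (5×24) = 1 − 228/120 ≈ -0.900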